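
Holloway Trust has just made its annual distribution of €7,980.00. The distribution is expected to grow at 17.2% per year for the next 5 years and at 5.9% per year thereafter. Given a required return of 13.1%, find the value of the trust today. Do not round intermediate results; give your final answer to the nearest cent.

€184701.07

D_1 = 9352.56000
D_2 = 10961.20032
D_3 = 12846.52678
D_4 = 15056.12938
D_5 = 17645.78363
Terminal value at year 5: TV = D_5×(1+g_2)/(r−g_2) = 18686.88487/0.072 = 259540.06761
P_0 = D_1/(1+r)^1 + D_2/(1+r)^2 + D_3/(1+r)^3 + D_4/(1+r)^4 + D_5/(1+r)^5 + TV/(1+r)^5
    = 8269.28382 + 8569.05450 + 8879.69219 + 9201.59085 + 9535.15869 + 140246.29236 = 184701.07241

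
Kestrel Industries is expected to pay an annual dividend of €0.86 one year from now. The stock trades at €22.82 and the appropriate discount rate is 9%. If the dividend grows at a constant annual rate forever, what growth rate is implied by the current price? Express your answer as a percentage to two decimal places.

5.23%

P = D₁/(r−g) ⇒ g = r − D₁/P = 0.09 − €0.86/€22.82 = 0.052314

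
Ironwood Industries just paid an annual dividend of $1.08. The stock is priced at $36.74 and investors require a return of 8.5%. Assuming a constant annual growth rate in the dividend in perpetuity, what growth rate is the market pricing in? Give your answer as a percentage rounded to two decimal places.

P = D₀(1+g)/(r−g) ⇒ P(r−g) = D₀(1+g) ⇒ g(P+D₀) = P·r − D₀
g = (P·r − D₀)/(P + D₀) = ($36.74×0.085 − $1.08) / ($36.74 + $1.08) = 0.054016

5.40%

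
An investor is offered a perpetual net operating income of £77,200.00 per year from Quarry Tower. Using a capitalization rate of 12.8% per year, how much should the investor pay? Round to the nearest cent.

£603125.00

Level perpetuity: PV = C / r = £77,200.00 / 0.128 = £603,125.00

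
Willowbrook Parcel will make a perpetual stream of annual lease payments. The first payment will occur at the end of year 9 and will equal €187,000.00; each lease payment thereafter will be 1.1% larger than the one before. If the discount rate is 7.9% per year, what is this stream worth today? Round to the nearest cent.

Value at end of year 8: C₁ / (r − g) = €187,000.00 / (0.079 − 0.011) = €2,750,000.0000
Discount to today: PV = €2,750,000.0000 / (1 + 0.079)^8 = €2,750,000.0000 / 1.837264 = €1,496,790.91

€1496790.91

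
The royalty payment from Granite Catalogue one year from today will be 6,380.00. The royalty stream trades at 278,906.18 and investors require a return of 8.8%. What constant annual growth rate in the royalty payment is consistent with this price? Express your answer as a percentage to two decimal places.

6.51%

P = D₁/(r−g) ⇒ g = r − D₁/P = 0.088 − 6,380.00/278,906.18 = 0.065125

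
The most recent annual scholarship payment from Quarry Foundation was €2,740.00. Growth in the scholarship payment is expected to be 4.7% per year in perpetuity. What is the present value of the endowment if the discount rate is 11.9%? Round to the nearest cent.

D₁ = D₀ × (1 + g) = €2,740.00 × 1.047 = €2,868.7800
Growing perpetuity: P = D₁ / (r − g) = €2,868.7800 / (0.119 − 0.047) = €39,844.17

€39844.17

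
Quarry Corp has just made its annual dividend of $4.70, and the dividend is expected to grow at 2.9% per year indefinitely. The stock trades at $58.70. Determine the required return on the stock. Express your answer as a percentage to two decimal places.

D₁ = $4.70 × 1.029 = $4.8363
P = D₁/(r − g) ⇒ r = D₁/P + g = $4.8363/$58.70 + 0.029 = 0.082390 + 0.029 = 0.111390

11.14%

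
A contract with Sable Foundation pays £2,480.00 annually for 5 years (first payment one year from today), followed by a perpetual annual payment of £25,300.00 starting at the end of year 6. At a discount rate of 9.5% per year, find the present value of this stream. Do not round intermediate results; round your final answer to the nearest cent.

PV of 5-year annuity: £2,480.00 × [1 − (1+0.095)^−5] / 0.095 = 9522.47779
Perpetuity value at year 5: £25,300.00 / 0.095 = 266315.78947
PV of perpetuity: 266315.78947 / (1+0.095)^5 = 169171.15718
Total PV = 9522.47779 + 169171.15718 = 178693.63497

£178693.63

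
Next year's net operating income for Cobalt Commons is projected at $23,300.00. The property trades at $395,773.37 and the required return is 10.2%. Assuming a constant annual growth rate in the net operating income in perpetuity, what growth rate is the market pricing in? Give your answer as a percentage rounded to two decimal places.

4.31%

P = D₁/(r−g) ⇒ g = r − D₁/P = 0.102 − $23,300.00/$395,773.37 = 0.043128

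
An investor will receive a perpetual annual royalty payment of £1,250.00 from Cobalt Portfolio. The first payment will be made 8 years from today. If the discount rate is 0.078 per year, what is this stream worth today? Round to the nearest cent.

Value at end of year 7: C / r = £1,250.00 / 0.078 = £16,025.6410
Discount to today: PV = £16,025.6410 / (1 + 0.078)^7 = £16,025.6410 / 1.691731 = £9,472.92

£9472.92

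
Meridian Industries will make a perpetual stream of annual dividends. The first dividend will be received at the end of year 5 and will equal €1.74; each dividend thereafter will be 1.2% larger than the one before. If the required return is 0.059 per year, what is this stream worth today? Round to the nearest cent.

€29.44

Value at end of year 4: C₁ / (r − g) = €1.74 / (0.059 − 0.012) = €37.0213
Discount to today: PV = €37.0213 / (1 + 0.059)^4 = €37.0213 / 1.257720 = €29.44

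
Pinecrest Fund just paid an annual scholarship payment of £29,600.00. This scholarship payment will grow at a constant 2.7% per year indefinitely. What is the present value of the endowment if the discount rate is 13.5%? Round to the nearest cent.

£281474.07

D₁ = D₀ × (1 + g) = £29,600.00 × 1.027 = £30,399.2000
Growing perpetuity: P = D₁ / (r − g) = £30,399.2000 / (0.135 − 0.027) = £281,474.07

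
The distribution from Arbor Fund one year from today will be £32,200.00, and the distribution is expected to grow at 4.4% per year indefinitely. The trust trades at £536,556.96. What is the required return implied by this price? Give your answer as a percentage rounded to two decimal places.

P = D₁/(r − g) ⇒ r = D₁/P + g = £32,200.0000/£536,556.96 + 0.044 = 0.060012 + 0.044 = 0.104012

10.40%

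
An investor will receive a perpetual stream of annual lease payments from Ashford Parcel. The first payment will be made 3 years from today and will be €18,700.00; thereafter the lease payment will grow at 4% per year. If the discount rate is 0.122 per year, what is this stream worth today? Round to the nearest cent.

€181151.54

Value at end of year 2: C₁ / (r − g) = €18,700.00 / (0.122 − 0.04) = €228,048.7805
Discount to today: PV = €228,048.7805 / (1 + 0.122)^2 = €228,048.7805 / 1.258884 = €181,151.54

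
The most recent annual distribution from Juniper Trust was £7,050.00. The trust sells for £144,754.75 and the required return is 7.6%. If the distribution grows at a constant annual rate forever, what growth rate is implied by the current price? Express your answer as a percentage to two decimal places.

2.60%

P = D₀(1+g)/(r−g) ⇒ P(r−g) = D₀(1+g) ⇒ g(P+D₀) = P·r − D₀
g = (P·r − D₀)/(P + D₀) = (£144,754.75×0.076 − £7,050.00) / (£144,754.75 + £7,050.00) = 0.026029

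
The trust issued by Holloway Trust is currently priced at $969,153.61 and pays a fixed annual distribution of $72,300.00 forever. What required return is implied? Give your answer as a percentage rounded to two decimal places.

P = C/r ⇒ r = C/P = $72,300.00/$969,153.61 = 0.074601

7.46%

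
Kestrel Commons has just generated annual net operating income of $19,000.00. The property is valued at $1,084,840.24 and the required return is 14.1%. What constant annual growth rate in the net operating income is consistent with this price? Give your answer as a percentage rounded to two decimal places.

12.14%

P = D₀(1+g)/(r−g) ⇒ P(r−g) = D₀(1+g) ⇒ g(P+D₀) = P·r − D₀
g = (P·r − D₀)/(P + D₀) = ($1,084,840.24×0.141 − $19,000.00) / ($1,084,840.24 + $19,000.00) = 0.121360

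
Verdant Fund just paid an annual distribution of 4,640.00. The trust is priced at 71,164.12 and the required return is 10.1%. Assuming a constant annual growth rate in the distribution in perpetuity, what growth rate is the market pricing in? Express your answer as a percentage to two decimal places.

3.36%

P = D₀(1+g)/(r−g) ⇒ P(r−g) = D₀(1+g) ⇒ g(P+D₀) = P·r − D₀
g = (P·r − D₀)/(P + D₀) = (71,164.12×0.101 − 4,640.00) / (71,164.12 + 4,640.00) = 0.033607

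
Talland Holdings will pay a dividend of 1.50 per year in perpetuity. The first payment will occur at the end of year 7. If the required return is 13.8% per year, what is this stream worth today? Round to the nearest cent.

5.00

Value at end of year 6: C / r = 1.50 / 0.138 = 10.8696
Discount to today: PV = 10.8696 / (1 + 0.138)^6 = 10.8696 / 2.171969 = 5.00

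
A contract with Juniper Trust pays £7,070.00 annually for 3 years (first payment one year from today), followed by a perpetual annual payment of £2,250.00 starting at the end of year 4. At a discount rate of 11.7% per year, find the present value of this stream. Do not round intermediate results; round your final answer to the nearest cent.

£30867.54

PV of 3-year annuity: £7,070.00 × [1 − (1+0.117)^−3] / 0.117 = 17068.87205
Perpetuity value at year 3: £2,250.00 / 0.117 = 19230.76923
PV of perpetuity: 19230.76923 / (1+0.117)^3 = 13798.66709
Total PV = 17068.87205 + 13798.66709 = 30867.53914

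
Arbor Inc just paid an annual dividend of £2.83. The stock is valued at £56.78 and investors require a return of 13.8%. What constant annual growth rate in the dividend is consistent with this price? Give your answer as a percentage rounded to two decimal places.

P = D₀(1+g)/(r−g) ⇒ P(r−g) = D₀(1+g) ⇒ g(P+D₀) = P·r − D₀
g = (P·r − D₀)/(P + D₀) = (£56.78×0.138 − £2.83) / (£56.78 + £2.83) = 0.083973

8.40%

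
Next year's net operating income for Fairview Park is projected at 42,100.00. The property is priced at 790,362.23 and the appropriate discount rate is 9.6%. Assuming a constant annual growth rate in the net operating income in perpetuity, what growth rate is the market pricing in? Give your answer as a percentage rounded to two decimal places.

P = D₁/(r−g) ⇒ g = r − D₁/P = 0.096 − 42,100.00/790,362.23 = 0.042733

4.27%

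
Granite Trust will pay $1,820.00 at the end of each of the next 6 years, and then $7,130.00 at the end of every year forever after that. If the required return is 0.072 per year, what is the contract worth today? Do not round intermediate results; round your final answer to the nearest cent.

$73872.97

PV of 6-year annuity: $1,820.00 × [1 − (1+0.072)^−6] / 0.072 = 8621.79821
Perpetuity value at year 6: $7,130.00 / 0.072 = 99027.77778
PV of perpetuity: 99027.77778 / (1+0.072)^6 = 65251.17270
Total PV = 8621.79821 + 65251.17270 = 73872.97091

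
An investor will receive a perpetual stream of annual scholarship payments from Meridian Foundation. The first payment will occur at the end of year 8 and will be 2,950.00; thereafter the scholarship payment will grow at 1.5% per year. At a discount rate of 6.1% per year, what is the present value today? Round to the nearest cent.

42369.81

Value at end of year 7: C₁ / (r − g) = 2,950.00 / (0.061 − 0.015) = 64,130.4348
Discount to today: PV = 64,130.4348 / (1 + 0.061)^7 = 64,130.4348 / 1.513588 = 42,369.81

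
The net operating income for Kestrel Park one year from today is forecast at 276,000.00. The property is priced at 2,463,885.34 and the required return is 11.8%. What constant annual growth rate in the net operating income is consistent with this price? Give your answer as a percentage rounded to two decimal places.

P = D₁/(r−g) ⇒ g = r − D₁/P = 0.118 − 276,000.00/2,463,885.34 = 0.005982

0.60%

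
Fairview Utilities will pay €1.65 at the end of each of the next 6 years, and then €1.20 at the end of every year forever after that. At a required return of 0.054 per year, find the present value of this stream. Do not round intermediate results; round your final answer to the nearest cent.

€24.48

PV of 6-year annuity: €1.65 × [1 − (1+0.054)^−6] / 0.054 = 8.26882
Perpetuity value at year 6: €1.20 / 0.054 = 22.22222
PV of perpetuity: 22.22222 / (1+0.054)^6 = 16.20854
Total PV = 8.26882 + 16.20854 = 24.47735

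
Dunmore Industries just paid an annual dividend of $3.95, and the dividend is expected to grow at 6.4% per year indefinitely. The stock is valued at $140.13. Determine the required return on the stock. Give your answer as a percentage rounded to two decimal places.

9.40%

D₁ = $3.95 × 1.064 = $4.2028
P = D₁/(r − g) ⇒ r = D₁/P + g = $4.2028/$140.13 + 0.064 = 0.029992 + 0.064 = 0.093992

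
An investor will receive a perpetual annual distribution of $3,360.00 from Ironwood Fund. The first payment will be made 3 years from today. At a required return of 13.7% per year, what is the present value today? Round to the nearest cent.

$18971.33

Value at end of year 2: C / r = $3,360.00 / 0.137 = $24,525.5474
Discount to today: PV = $24,525.5474 / (1 + 0.137)^2 = $24,525.5474 / 1.292769 = $18,971.33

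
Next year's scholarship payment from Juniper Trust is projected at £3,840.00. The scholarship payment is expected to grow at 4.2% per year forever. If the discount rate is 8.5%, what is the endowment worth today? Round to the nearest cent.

Growing perpetuity: P = D₁ / (r − g) = £3,840.0000 / (0.085 − 0.042) = £89,302.33

£89302.33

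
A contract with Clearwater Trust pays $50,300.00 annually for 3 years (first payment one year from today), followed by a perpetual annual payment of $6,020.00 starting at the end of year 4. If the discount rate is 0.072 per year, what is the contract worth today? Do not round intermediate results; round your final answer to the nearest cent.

PV of 3-year annuity: $50,300.00 × [1 − (1+0.072)^−3] / 0.072 = 131522.22950
Perpetuity value at year 3: $6,020.00 / 0.072 = 83611.11111
PV of perpetuity: 83611.11111 / (1+0.072)^3 = 67870.27967
Total PV = 131522.22950 + 67870.27967 = 199392.50917

$199392.51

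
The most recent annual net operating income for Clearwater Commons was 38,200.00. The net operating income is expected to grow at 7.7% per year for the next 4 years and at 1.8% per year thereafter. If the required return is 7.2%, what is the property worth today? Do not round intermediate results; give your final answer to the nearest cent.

888260.54

D_1 = 41141.40000
D_2 = 44309.28780
D_3 = 47721.10296
D_4 = 51395.62789
Terminal value at year 4: TV = D_4×(1+g_2)/(r−g_2) = 52320.74919/0.054 = 968902.76279
P_0 = D_1/(1+r)^1 + D_2/(1+r)^2 + D_3/(1+r)^3 + D_4/(1+r)^4 + TV/(1+r)^4
    = 38378.17164 + 38557.17431 + 38737.01187 + 38917.68824 + 733670.49304 = 888260.53910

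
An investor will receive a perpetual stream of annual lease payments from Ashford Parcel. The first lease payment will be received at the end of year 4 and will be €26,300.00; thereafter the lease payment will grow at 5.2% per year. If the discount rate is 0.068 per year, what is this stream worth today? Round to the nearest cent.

Value at end of year 3: C₁ / (r − g) = €26,300.00 / (0.068 − 0.052) = €1,643,750.0000
Discount to today: PV = €1,643,750.0000 / (1 + 0.068)^3 = €1,643,750.0000 / 1.218186 = €1,349,341.90

€1349341.90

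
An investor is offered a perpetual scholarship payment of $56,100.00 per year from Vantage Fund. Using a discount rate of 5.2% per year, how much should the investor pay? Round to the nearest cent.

$1078846.15

Level perpetuity: PV = C / r = $56,100.00 / 0.052 = $1,078,846.15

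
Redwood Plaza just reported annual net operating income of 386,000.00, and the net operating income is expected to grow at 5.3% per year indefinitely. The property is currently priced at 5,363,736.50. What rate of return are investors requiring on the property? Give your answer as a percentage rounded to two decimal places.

12.88%

D₁ = 386,000.00 × 1.053 = 406,458.0000
P = D₁/(r − g) ⇒ r = D₁/P + g = 406,458.0000/5,363,736.50 + 0.053 = 0.075779 + 0.053 = 0.128779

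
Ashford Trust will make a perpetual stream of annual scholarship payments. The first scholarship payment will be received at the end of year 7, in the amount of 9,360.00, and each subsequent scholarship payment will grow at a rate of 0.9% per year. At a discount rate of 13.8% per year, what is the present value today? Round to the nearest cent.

Value at end of year 6: C₁ / (r − g) = 9,360.00 / (0.138 − 0.009) = 72,558.1395
Discount to today: PV = 72,558.1395 / (1 + 0.138)^6 = 72,558.1395 / 2.171969 = 33,406.62

33406.62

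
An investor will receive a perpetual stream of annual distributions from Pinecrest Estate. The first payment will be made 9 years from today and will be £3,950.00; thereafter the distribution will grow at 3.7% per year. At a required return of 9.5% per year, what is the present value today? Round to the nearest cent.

Value at end of year 8: C₁ / (r − g) = £3,950.00 / (0.095 − 0.037) = £68,103.4483
Discount to today: PV = £68,103.4483 / (1 + 0.095)^8 = £68,103.4483 / 2.066869 = £32,950.06

£32950.06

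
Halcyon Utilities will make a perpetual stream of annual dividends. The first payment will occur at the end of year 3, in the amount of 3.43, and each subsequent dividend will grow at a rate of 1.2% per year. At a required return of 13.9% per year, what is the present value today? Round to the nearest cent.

Value at end of year 2: C₁ / (r − g) = 3.43 / (0.139 − 0.012) = 27.0079
Discount to today: PV = 27.0079 / (1 + 0.139)^2 = 27.0079 / 1.297321 = 20.82

20.82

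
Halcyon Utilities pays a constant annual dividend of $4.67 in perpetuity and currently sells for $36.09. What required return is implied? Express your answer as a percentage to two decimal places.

P = C/r ⇒ r = C/P = $4.67/$36.09 = 0.129399

12.94%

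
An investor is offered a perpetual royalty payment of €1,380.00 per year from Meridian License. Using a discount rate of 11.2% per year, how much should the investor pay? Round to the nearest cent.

€12321.43

Level perpetuity: PV = C / r = €1,380.00 / 0.112 = €12,321.43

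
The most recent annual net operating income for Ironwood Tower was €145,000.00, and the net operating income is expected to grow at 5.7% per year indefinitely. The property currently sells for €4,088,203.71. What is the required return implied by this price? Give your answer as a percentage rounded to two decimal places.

D₁ = €145,000.00 × 1.057 = €153,265.0000
P = D₁/(r − g) ⇒ r = D₁/P + g = €153,265.0000/€4,088,203.71 + 0.057 = 0.037490 + 0.057 = 0.094490

9.45%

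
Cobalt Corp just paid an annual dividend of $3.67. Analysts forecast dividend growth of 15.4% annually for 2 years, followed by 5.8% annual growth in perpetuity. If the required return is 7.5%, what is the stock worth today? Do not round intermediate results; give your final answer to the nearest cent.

$271.38

D_1 = 4.23518
D_2 = 4.88740
Terminal value at year 2: TV = D_2×(1+g_2)/(r−g_2) = 5.17087/0.017 = 304.16863
P_0 = D_1/(1+r)^1 + D_2/(1+r)^2 + TV/(1+r)^2
    = 3.93970 + 4.22922 + 263.20704 = 271.37597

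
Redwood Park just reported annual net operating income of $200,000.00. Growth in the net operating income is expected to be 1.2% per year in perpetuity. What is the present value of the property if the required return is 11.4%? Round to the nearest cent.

D₁ = D₀ × (1 + g) = $200,000.00 × 1.012 = $202,400.0000
Growing perpetuity: P = D₁ / (r − g) = $202,400.0000 / (0.114 − 0.012) = $1,984,313.73

$1984313.73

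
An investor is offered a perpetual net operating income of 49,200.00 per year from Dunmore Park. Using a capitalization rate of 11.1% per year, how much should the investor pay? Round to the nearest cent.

Level perpetuity: PV = C / r = 49,200.00 / 0.111 = 443,243.24

443243.24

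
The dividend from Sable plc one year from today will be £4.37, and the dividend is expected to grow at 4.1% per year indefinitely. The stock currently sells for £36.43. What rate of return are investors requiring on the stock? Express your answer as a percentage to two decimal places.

16.10%

P = D₁/(r − g) ⇒ r = D₁/P + g = £4.3700/£36.43 + 0.041 = 0.119956 + 0.041 = 0.160956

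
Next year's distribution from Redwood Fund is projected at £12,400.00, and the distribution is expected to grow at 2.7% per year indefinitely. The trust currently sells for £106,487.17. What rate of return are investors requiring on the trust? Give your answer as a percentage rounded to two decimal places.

14.34%

P = D₁/(r − g) ⇒ r = D₁/P + g = £12,400.0000/£106,487.17 + 0.027 = 0.116446 + 0.027 = 0.143446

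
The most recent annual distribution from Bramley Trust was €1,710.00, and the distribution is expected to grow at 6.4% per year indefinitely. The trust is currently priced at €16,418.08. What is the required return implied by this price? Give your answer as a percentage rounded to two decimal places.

D₁ = €1,710.00 × 1.064 = €1,819.4400
P = D₁/(r − g) ⇒ r = D₁/P + g = €1,819.4400/€16,418.08 + 0.064 = 0.110819 + 0.064 = 0.174819

17.48%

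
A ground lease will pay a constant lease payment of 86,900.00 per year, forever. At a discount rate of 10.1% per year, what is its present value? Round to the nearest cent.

Level perpetuity: PV = C / r = 86,900.00 / 0.101 = 860,396.04

860396.04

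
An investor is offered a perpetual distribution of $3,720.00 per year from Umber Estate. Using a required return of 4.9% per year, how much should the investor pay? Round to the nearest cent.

$75918.37

Level perpetuity: PV = C / r = $3,720.00 / 0.049 = $75,918.37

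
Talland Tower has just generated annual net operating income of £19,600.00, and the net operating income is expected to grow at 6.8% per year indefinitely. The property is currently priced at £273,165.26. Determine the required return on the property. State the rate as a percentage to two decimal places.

D₁ = £19,600.00 × 1.068 = £20,932.8000
P = D₁/(r − g) ⇒ r = D₁/P + g = £20,932.8000/£273,165.26 + 0.068 = 0.076631 + 0.068 = 0.144631

14.46%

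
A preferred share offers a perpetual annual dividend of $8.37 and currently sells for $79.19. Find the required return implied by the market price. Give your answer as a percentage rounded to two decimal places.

P = C/r ⇒ r = C/P = $8.37/$79.19 = 0.105695

10.57%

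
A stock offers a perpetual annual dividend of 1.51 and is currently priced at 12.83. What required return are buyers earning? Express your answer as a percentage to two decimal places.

11.77%

P = C/r ⇒ r = C/P = 1.51/12.83 = 0.117693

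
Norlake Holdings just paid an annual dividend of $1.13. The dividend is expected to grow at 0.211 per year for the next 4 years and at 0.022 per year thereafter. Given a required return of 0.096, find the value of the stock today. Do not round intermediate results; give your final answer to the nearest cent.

$29.10

D_1 = 1.36843
D_2 = 1.65717
D_3 = 2.00683
D_4 = 2.43027
Terminal value at year 4: TV = D_4×(1+g_2)/(r−g_2) = 2.48374/0.074 = 33.56404
P_0 = D_1/(1+r)^1 + D_2/(1+r)^2 + D_3/(1+r)^3 + D_4/(1+r)^4 + TV/(1+r)^4
    = 1.24857 + 1.37958 + 1.52433 + 1.68427 + 23.26119 = 29.09794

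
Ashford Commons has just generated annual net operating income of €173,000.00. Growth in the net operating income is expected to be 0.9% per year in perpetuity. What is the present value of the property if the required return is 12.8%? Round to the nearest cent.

D₁ = D₀ × (1 + g) = €173,000.00 × 1.009 = €174,557.0000
Growing perpetuity: P = D₁ / (r − g) = €174,557.0000 / (0.128 − 0.009) = €1,466,865.55

€1466865.55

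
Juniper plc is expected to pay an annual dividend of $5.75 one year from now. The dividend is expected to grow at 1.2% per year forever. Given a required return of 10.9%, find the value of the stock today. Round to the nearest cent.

$59.28

Growing perpetuity: P = D₁ / (r − g) = $5.7500 / (0.109 − 0.012) = $59.28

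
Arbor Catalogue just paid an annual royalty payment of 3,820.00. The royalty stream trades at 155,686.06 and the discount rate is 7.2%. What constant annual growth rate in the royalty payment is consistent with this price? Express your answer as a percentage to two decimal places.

4.63%

P = D₀(1+g)/(r−g) ⇒ P(r−g) = D₀(1+g) ⇒ g(P+D₀) = P·r − D₀
g = (P·r − D₀)/(P + D₀) = (155,686.06×0.072 − 3,820.00) / (155,686.06 + 3,820.00) = 0.046327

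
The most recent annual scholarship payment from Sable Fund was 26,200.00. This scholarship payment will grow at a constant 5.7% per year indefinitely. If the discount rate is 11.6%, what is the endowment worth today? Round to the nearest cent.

D₁ = D₀ × (1 + g) = 26,200.00 × 1.057 = 27,693.4000
Growing perpetuity: P = D₁ / (r − g) = 27,693.4000 / (0.116 − 0.057) = 469,379.66

469379.66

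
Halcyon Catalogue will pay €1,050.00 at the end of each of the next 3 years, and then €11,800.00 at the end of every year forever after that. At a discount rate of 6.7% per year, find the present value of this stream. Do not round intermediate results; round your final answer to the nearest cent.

PV of 3-year annuity: €1,050.00 × [1 − (1+0.067)^−3] / 0.067 = 2770.70528
Perpetuity value at year 3: €11,800.00 / 0.067 = 176119.40299
PV of perpetuity: 176119.40299 / (1+0.067)^3 = 144981.95322
Total PV = 2770.70528 + 144981.95322 = 147752.65849

€147752.66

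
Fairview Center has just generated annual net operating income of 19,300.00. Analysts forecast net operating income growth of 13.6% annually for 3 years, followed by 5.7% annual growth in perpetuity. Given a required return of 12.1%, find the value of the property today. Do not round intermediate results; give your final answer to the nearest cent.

D_1 = 21924.80000
D_2 = 24906.57280
D_3 = 28293.86670
Terminal value at year 3: TV = D_3×(1+g_2)/(r−g_2) = 29906.61710/0.064 = 467290.89223
P_0 = D_1/(1+r)^1 + D_2/(1+r)^2 + D_3/(1+r)^3 + TV/(1+r)^3
    = 19558.25156 + 19819.95876 + 20085.16785 + 331719.10020 = 391182.47837

391182.48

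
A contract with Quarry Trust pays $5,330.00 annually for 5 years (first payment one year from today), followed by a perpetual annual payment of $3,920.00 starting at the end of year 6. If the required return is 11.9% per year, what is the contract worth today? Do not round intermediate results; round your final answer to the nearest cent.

$38036.53

PV of 5-year annuity: $5,330.00 × [1 − (1+0.119)^−5] / 0.119 = 19261.15041
Perpetuity value at year 5: $3,920.00 / 0.119 = 32941.17647
PV of perpetuity: 32941.17647 / (1+0.119)^5 = 18775.37729
Total PV = 19261.15041 + 18775.37729 = 38036.52770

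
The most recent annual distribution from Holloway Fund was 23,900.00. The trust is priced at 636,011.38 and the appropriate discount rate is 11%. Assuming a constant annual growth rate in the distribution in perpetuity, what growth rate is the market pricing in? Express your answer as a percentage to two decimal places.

P = D₀(1+g)/(r−g) ⇒ P(r−g) = D₀(1+g) ⇒ g(P+D₀) = P·r − D₀
g = (P·r − D₀)/(P + D₀) = (636,011.38×0.11 − 23,900.00) / (636,011.38 + 23,900.00) = 0.069799

6.98%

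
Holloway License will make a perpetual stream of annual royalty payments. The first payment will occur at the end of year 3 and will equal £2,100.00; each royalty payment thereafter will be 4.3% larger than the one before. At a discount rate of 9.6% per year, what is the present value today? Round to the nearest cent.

£32985.44

Value at end of year 2: C₁ / (r − g) = £2,100.00 / (0.096 − 0.043) = £39,622.6415
Discount to today: PV = £39,622.6415 / (1 + 0.096)^2 = £39,622.6415 / 1.201216 = £32,985.44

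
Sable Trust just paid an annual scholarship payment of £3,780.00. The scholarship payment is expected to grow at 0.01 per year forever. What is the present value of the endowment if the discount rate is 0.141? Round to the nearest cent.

£29143.51

D₁ = D₀ × (1 + g) = £3,780.00 × 1.01 = £3,817.8000
Growing perpetuity: P = D₁ / (r − g) = £3,817.8000 / (0.141 − 0.01) = £29,143.51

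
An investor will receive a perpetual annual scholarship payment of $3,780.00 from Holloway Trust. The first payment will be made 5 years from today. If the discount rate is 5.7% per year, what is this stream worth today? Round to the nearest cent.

Value at end of year 4: C / r = $3,780.00 / 0.057 = $66,315.7895
Discount to today: PV = $66,315.7895 / (1 + 0.057)^4 = $66,315.7895 / 1.248245 = $53,127.21

$53127.21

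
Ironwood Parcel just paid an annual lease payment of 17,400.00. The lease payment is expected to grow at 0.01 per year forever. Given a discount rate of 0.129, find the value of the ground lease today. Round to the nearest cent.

D₁ = D₀ × (1 + g) = 17,400.00 × 1.01 = 17,574.0000
Growing perpetuity: P = D₁ / (r − g) = 17,574.0000 / (0.129 − 0.01) = 147,680.67

147680.67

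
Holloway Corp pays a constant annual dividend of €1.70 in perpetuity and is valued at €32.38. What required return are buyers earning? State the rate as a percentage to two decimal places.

P = C/r ⇒ r = C/P = €1.70/€32.38 = 0.052502

5.25%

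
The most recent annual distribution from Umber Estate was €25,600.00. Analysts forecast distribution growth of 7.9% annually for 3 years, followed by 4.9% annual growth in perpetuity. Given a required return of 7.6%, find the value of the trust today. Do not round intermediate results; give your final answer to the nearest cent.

D_1 = 27622.40000
D_2 = 29804.56960
D_3 = 32159.13060
Terminal value at year 3: TV = D_3×(1+g_2)/(r−g_2) = 33734.92800/0.027 = 1249441.77769
P_0 = D_1/(1+r)^1 + D_2/(1+r)^2 + D_3/(1+r)^3 + TV/(1+r)^3
    = 25671.37546 + 25742.94993 + 25814.72396 + 1002949.83072 = 1080178.88007

€1080178.88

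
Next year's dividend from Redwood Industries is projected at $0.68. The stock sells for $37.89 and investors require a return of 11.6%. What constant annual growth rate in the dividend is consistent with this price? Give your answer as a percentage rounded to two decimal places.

P = D₁/(r−g) ⇒ g = r − D₁/P = 0.116 − $0.68/$37.89 = 0.098053

9.81%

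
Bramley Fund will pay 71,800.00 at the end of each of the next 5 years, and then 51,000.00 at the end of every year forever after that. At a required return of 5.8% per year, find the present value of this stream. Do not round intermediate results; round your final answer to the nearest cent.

PV of 5-year annuity: 71,800.00 × [1 − (1+0.058)^−5] / 0.058 = 304100.41022
Perpetuity value at year 5: 51,000.00 / 0.058 = 879310.34483
PV of perpetuity: 879310.34483 / (1+0.058)^5 = 663305.87517
Total PV = 304100.41022 + 663305.87517 = 967406.28539

967406.29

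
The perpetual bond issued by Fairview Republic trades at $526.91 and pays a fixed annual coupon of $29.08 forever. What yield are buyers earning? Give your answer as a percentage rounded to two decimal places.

P = C/r ⇒ r = C/P = $29.08/$526.91 = 0.055190

5.52%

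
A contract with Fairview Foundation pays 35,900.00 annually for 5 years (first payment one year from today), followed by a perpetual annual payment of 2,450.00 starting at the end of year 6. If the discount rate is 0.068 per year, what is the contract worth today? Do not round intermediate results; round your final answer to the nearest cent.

PV of 5-year annuity: 35,900.00 × [1 − (1+0.068)^−5] / 0.068 = 147988.70622
Perpetuity value at year 5: 2,450.00 / 0.068 = 36029.41176
PV of perpetuity: 36029.41176 / (1+0.068)^5 = 25929.90396
Total PV = 147988.70622 + 25929.90396 = 173918.61018

173918.61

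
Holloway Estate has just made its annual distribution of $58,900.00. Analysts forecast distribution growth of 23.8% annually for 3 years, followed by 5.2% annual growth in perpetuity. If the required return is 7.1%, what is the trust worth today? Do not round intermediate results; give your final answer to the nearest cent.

$5274745.42

D_1 = 72918.20000
D_2 = 90272.73160
D_3 = 111757.64172
Terminal value at year 3: TV = D_3×(1+g_2)/(r−g_2) = 117569.03909/0.019 = 6187844.16265
P_0 = D_1/(1+r)^1 + D_2/(1+r)^2 + D_3/(1+r)^3 + TV/(1+r)^3
    = 68084.22035 + 78700.52736 + 90972.22490 + 5036988.45236 = 5274745.42497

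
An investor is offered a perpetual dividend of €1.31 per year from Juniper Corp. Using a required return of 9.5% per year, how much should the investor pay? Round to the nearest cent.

Level perpetuity: PV = C / r = €1.31 / 0.095 = €13.79

€13.79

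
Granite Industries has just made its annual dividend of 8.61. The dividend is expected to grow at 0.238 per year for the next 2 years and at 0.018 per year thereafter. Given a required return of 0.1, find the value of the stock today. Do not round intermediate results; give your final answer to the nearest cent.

155.99

D_1 = 10.65918
D_2 = 13.19606
Terminal value at year 2: TV = D_2×(1+g_2)/(r−g_2) = 13.43359/0.082 = 163.82432
P_0 = D_1/(1+r)^1 + D_2/(1+r)^2 + TV/(1+r)^2
    = 9.69016 + 10.90584 + 135.39200 = 155.98800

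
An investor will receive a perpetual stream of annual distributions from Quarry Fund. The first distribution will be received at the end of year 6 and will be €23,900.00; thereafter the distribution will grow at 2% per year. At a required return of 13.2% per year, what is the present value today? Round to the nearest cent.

€114801.55

Value at end of year 5: C₁ / (r − g) = €23,900.00 / (0.132 − 0.02) = €213,392.8571
Discount to today: PV = €213,392.8571 / (1 + 0.132)^5 = €213,392.8571 / 1.858798 = €114,801.55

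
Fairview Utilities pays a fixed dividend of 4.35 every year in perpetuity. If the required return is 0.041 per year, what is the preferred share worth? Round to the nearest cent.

106.10

Level perpetuity: PV = C / r = 4.35 / 0.041 = 106.10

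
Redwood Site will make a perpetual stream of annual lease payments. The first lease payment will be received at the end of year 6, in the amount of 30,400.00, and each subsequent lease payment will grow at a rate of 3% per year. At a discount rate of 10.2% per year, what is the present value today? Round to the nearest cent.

Value at end of year 5: C₁ / (r − g) = 30,400.00 / (0.102 − 0.03) = 422,222.2222
Discount to today: PV = 422,222.2222 / (1 + 0.102)^5 = 422,222.2222 / 1.625204 = 259,796.39

259796.39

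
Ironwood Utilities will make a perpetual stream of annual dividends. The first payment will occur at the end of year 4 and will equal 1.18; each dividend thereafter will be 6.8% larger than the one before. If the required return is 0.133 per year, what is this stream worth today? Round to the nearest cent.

12.48

Value at end of year 3: C₁ / (r − g) = 1.18 / (0.133 − 0.068) = 18.1538
Discount to today: PV = 18.1538 / (1 + 0.133)^3 = 18.1538 / 1.454420 = 12.48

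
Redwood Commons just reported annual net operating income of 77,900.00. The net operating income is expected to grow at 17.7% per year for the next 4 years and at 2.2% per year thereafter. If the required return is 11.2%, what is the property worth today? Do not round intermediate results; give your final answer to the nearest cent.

1470155.52

D_1 = 91688.30000
D_2 = 107917.12910
D_3 = 127018.46095
D_4 = 149500.72854
Terminal value at year 4: TV = D_4×(1+g_2)/(r−g_2) = 152789.74457/0.09 = 1697663.82852
P_0 = D_1/(1+r)^1 + D_2/(1+r)^2 + D_3/(1+r)^3 + D_4/(1+r)^4 + TV/(1+r)^4
    = 82453.50719 + 87273.18163 + 92374.58163 + 97774.17498 + 1110280.07590 = 1470155.52133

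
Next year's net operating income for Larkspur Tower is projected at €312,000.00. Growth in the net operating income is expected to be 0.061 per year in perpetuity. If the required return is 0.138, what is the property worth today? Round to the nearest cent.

Growing perpetuity: P = D₁ / (r − g) = €312,000.0000 / (0.138 − 0.061) = €4,051,948.05

€4051948.05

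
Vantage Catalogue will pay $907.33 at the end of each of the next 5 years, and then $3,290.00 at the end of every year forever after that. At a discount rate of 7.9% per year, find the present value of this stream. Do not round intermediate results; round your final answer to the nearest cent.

$32107.13

PV of 5-year annuity: $907.33 × [1 − (1+0.079)^−5] / 0.079 = 3632.27380
Perpetuity value at year 5: $3,290.00 / 0.079 = 41645.56962
PV of perpetuity: 41645.56962 / (1+0.079)^5 = 28474.85907
Total PV = 3632.27380 + 28474.85907 = 32107.13287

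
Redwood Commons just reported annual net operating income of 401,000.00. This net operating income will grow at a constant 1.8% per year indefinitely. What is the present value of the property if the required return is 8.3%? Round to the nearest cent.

D₁ = D₀ × (1 + g) = 401,000.00 × 1.018 = 408,218.0000
Growing perpetuity: P = D₁ / (r − g) = 408,218.0000 / (0.083 − 0.018) = 6,280,276.92

6280276.92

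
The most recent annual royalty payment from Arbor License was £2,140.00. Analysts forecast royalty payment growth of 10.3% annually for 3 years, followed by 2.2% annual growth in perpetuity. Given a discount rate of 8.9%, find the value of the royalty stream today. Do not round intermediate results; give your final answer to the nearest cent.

D_1 = 2360.42000
D_2 = 2603.54326
D_3 = 2871.70822
Terminal value at year 3: TV = D_3×(1+g_2)/(r−g_2) = 2934.88580/0.067 = 43804.26562
P_0 = D_1/(1+r)^1 + D_2/(1+r)^2 + D_3/(1+r)^3 + TV/(1+r)^3
    = 2167.51148 + 2195.37664 + 2223.60003 + 33918.19749 = 40504.68564

£40504.69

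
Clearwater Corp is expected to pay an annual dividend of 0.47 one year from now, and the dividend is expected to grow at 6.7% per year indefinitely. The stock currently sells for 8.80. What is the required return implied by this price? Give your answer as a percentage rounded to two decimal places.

P = D₁/(r − g) ⇒ r = D₁/P + g = 0.4700/8.80 + 0.067 = 0.053409 + 0.067 = 0.120409

12.04%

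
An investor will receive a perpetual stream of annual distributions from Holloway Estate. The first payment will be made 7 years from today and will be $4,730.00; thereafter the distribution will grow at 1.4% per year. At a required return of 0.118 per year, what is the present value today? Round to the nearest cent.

$23290.40

Value at end of year 6: C₁ / (r − g) = $4,730.00 / (0.118 − 0.014) = $45,480.7692
Discount to today: PV = $45,480.7692 / (1 + 0.118)^6 = $45,480.7692 / 1.952769 = $23,290.40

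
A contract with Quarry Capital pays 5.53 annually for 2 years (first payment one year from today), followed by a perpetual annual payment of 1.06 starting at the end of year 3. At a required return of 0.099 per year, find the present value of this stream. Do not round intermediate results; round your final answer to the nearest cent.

18.48

PV of 2-year annuity: 5.53 × [1 − (1+0.099)^−2] / 0.099 = 9.61042
Perpetuity value at year 2: 1.06 / 0.099 = 10.70707
PV of perpetuity: 10.70707 / (1+0.099)^2 = 8.86493
Total PV = 9.61042 + 8.86493 = 18.47535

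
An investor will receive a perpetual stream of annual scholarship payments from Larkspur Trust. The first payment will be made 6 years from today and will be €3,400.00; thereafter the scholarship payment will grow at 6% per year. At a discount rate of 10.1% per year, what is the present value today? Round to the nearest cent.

Value at end of year 5: C₁ / (r − g) = €3,400.00 / (0.101 − 0.06) = €82,926.8293
Discount to today: PV = €82,926.8293 / (1 + 0.101)^5 = €82,926.8293 / 1.617844 = €51,257.62

€51257.62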